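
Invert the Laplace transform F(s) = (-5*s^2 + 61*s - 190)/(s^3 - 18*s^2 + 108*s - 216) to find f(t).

Factor the denominator: s^3 - 18*s^2 + 108*s - 216 = (s - 6)^3.
Partial fraction decomposition gives [-5/(s - 6)] + [(s - 6)^(-2)] + [-4/(s - 6)^3].
Invert each term: -5/(s - 6) ↔ -5e^(6t); 1/(s - 6)^2 ↔ t·e^(6t); -4/(s - 6)^3 ↔ (-2)t^2·e^(6t).

f(t) = -2*t^2*exp(6*t) + t*exp(6*t) - 5*exp(6*t)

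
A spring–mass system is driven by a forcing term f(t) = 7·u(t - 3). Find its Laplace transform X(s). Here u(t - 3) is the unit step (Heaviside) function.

X(s) = 7*exp(-3*s)/s

By the second shifting theorem, L{u(t - c)·g(t - c)} = e^(-cs)·G(s) with c = 3 and G(s) = L{g(t)}.
L{7} = 7/s.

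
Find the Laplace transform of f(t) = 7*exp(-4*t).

7/(s + 4)

L{7} = 7/s.
By the first shifting theorem, multiplying by e^(-4t) replaces s with s + 4.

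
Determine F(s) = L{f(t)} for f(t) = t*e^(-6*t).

L{e^(-6t)} = 1/(s + 6).
Then apply L{t·g(t)} = -d/ds[G(s)] with G(s) = 1/(s + 6):
differentiating 1 time and applying the sign gives (s + 6)^(-2).

F(s) = (s + 6)^(-2)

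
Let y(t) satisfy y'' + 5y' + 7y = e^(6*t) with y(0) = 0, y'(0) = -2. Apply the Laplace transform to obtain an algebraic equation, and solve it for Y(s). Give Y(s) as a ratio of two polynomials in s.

Y(s) = (-2*s + 13)/(s^3 - s^2 - 23*s - 42)

Apply the Laplace transform to the equation.
With L{y''} = s^2 Y - s·y(0) - y'(0) and L{y'} = sY - y(0), with y(0) = 0, y'(0) = -2: the LHS transforms to (s^2 + 5*s + 7)Y - (-2).
The right side is L{e^(6*t)} = 1/(s - 6).
So (s^2 + 5*s + 7)Y = 1/(s - 6) + (-2).
Isolate Y and clear denominators.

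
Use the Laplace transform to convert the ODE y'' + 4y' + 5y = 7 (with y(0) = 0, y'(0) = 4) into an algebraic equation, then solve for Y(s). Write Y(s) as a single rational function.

Y(s) = (4*s + 7)/(s^3 + 4*s^2 + 5*s)

Laplace-transform each side.
The derivative rules (L{y''} = s^2 Y - s·y(0) - y'(0) and L{y'} = sY - y(0), with y(0) = 0, y'(0) = 4) turn the left side into (s^2 + 4*s + 5)Y - (4).
The right side is L{7} = 7/s.
So (s^2 + 4*s + 5)Y = 7/s + (4).
Divide through and combine into a single rational function.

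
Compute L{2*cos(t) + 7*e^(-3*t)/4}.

2*s/(s^2 + 1) + 7/(4*(s + 3))

Apply the Laplace transform termwise.
(7/4)·[L{e^(-3t)} = 1/(s + 3)]; (2)·[L{cos(t)} = s/(s^2 + 1)].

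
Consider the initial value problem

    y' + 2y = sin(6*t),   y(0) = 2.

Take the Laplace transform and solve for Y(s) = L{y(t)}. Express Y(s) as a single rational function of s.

Y(s) = (2*s^2 + 78)/(s^3 + 2*s^2 + 36*s + 72)

Take the Laplace transform of both sides.
With L{y'} = sY - y(0) = sY - 2: the LHS transforms to (s + 2)Y - (2).
The right side is L{sin(6*t)} = 6/(s^2 + 36).
So (s + 2)Y = 6/(s^2 + 36) + (2).
Divide through and combine into a single rational function.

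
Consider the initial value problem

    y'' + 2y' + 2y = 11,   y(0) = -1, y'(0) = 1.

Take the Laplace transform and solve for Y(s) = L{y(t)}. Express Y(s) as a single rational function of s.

Y(s) = (-s^2 - s + 11)/(s^3 + 2*s^2 + 2*s)

Laplace-transform each side.
Using L{y''} = s^2 Y - s·y(0) - y'(0) and L{y'} = sY - y(0), with y(0) = -1, y'(0) = 1, the left side becomes (s^2 + 2*s + 2)Y - (-s - 1).
The right side is L{11} = 11/s.
So (s^2 + 2*s + 2)Y = 11/s + (-s - 1).
Divide through and combine into a single rational function.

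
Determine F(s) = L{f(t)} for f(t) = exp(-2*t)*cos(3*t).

F(s) = (s + 2)/((s + 2)^2 + 9)

L{cos(3t)} = s/(s^2 + 9).
By the first shifting theorem, multiplying by e^(-2t) replaces s with s + 2.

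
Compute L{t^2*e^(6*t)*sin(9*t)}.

L{sin(9t)} = 9/(s^2 + 81).
Multiplying by e^(6t) shifts s → s - 6, so L{e^(6*t)*sin(9*t)} = 9/((s - 6)^2 + 81).
Then apply L{t^2·g(t)} = (-1)^2 d^2/ds^2[H(s)] with H(s) = 9/((s - 6)^2 + 81):
differentiating 2 times and applying the sign gives 54*(s^2 - 12*s + 9)/(s^2 - 12*s + 117)^3.

54*(s^2 - 12*s + 9)/(s^2 - 12*s + 117)^3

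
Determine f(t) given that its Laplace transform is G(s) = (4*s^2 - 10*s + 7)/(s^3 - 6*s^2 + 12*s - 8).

Factor the denominator: s^3 - 6*s^2 + 12*s - 8 = (s - 2)^3.
Partial fraction decomposition gives [4/(s - 2)] + [6/(s - 2)^2] + [3/(s - 2)^3].
Invert each term: 4/(s - 2) ↔ 4e^(2t); 6/(s - 2)^2 ↔ 6t·e^(2t); 3/(s - 2)^3 ↔ (3/2)t^2·e^(2t).

f(t) = 3*t^2*exp(2*t)/2 + 6*t*exp(2*t) + 4*exp(2*t)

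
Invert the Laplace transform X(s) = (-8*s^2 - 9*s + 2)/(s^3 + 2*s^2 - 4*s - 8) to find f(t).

Factor the denominator: s^3 + 2*s^2 - 4*s - 8 = (s - 2)*(s + 2)^2.
Partial fraction decomposition gives [-5/(s + 2)] + [3/(s + 2)^2] + [-3/(s - 2)].
Invert each term: -5/(s + 2) ↔ -5e^(-2t); 3/(s + 2)^2 ↔ 3t·e^(-2t); -3/(s - 2) ↔ -3e^(2t).

f(t) = 3*t*exp(-2*t) - 3*exp(2*t) - 5*exp(-2*t)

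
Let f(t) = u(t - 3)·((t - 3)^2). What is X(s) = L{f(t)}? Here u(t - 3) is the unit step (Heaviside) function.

By the second shifting theorem, L{u(t - c)·g(t - c)} = e^(-cs)·G(s) with c = 3 and G(s) = L{g(t)}.
L{t^2} = 2!/s^3 = 2/s^3.

X(s) = 2*exp(-3*s)/s^3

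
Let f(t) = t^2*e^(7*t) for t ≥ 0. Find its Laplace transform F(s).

F(s) = 2/(s - 7)^3

L{e^(7t)} = 1/(s - 7).
Then apply L{t^2·g(t)} = (-1)^2 d^2/ds^2[G(s)] with G(s) = 1/(s - 7):
differentiating 2 times and applying the sign gives 2/(s - 7)^3.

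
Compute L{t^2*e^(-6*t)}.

2/(s + 6)^3

L{e^(-6t)} = 1/(s + 6).
Then apply L{t^2·g(t)} = (-1)^2 d^2/ds^2[G(s)] with G(s) = 1/(s + 6):
differentiating 2 times and applying the sign gives 2/(s + 6)^3.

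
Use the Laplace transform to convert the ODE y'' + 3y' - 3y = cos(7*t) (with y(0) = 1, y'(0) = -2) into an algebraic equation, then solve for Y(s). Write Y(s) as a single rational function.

Apply the Laplace transform to the equation.
With L{y''} = s^2 Y - s·y(0) - y'(0) and L{y'} = sY - y(0), with y(0) = 1, y'(0) = -2: the LHS transforms to (s^2 + 3*s - 3)Y - (s + 1).
The right side is L{cos(7*t)} = s/(s^2 + 49).
So (s^2 + 3*s - 3)Y = s/(s^2 + 49) + (s + 1).
Isolate Y and clear denominators.

Y(s) = (s^3 + s^2 + 50*s + 49)/(s^4 + 3*s^3 + 46*s^2 + 147*s - 147)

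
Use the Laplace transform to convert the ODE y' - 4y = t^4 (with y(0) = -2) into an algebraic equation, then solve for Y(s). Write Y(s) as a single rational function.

Laplace-transform each side.
With L{y'} = sY - y(0) = sY - (-2): the LHS transforms to (s - 4)Y - (-2).
The right side is L{t^4} = 24/s^5.
So (s - 4)Y = 24/s^5 + (-2).
Isolate Y and clear denominators.

Y(s) = (-2*s^5 + 24)/(s^6 - 4*s^5)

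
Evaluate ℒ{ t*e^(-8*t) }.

L{e^(-8t)} = 1/(s + 8).
Then apply L{t·g(t)} = -d/ds[G(s)] with G(s) = 1/(s + 8):
differentiating 1 time and applying the sign gives (s + 8)^(-2).

(s + 8)^(-2)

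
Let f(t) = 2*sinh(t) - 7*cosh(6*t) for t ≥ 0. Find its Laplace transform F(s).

By linearity of the Laplace transform, transform each term separately.
(2)·[L{sinh(t)} = 1/(s^2 - 1)]; (-7)·[L{cosh(6t)} = s/(s^2 - 36)].

F(s) = -7*s/(s^2 - 36) + 2/(s^2 - 1)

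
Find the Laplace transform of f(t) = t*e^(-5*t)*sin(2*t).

L{sin(2t)} = 2/(s^2 + 4).
Multiplying by e^(-5t) shifts s → s + 5, so L{e^(-5*t)*sin(2*t)} = 2/((s + 5)^2 + 4).
Then apply L{t·g(t)} = -d/ds[G(s)] with G(s) = 2/((s + 5)^2 + 4):
differentiating 1 time and applying the sign gives 4*(s + 5)/(s^2 + 10*s + 29)^2.

4*(s + 5)/(s^2 + 10*s + 29)^2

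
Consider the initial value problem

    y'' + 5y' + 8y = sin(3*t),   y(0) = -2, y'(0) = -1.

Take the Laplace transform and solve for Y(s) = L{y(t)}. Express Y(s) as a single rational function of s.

Y(s) = (-2*s^3 - 11*s^2 - 18*s - 96)/(s^4 + 5*s^3 + 17*s^2 + 45*s + 72)

Take the Laplace transform of both sides.
The derivative rules (L{y''} = s^2 Y - s·y(0) - y'(0) and L{y'} = sY - y(0), with y(0) = -2, y'(0) = -1) turn the left side into (s^2 + 5*s + 8)Y - (-2*s - 11).
The right side is L{sin(3*t)} = 3/(s^2 + 9).
So (s^2 + 5*s + 8)Y = 3/(s^2 + 9) + (-2*s - 11).
Divide through and combine into a single rational function.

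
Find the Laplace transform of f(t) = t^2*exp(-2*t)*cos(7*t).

L{cos(7t)} = s/(s^2 + 49).
Multiplying by e^(-2t) shifts s → s + 2, so L{exp(-2*t)*cos(7*t)} = (s + 2)/((s + 2)^2 + 49).
Then apply L{t^2·g(t)} = (-1)^2 d^2/ds^2[G(s)] with G(s) = (s + 2)/((s + 2)^2 + 49):
differentiating 2 times and applying the sign gives 2*(s + 2)*(s^2 + 4*s - 143)/(s^2 + 4*s + 53)^3.

2*(s + 2)*(s^2 + 4*s - 143)/(s^2 + 4*s + 53)^3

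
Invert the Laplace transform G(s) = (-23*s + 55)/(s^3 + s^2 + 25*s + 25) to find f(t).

Factor the denominator: s^3 + s^2 + 25*s + 25 = (s + 1)*(s^2 + 25).
Partial fraction decomposition gives [3/(s + 1)] + [-3*s/(s^2 + 25)] + [-20/(s^2 + 25)].
Invert each term: 3/(s + 1) ↔ 3e^(-t); -3·s/(s^2 + 25) ↔ -3cos(5t); -4·5/(s^2 + 25) ↔ -4sin(5t).

f(t) = -4*sin(5*t) - 3*cos(5*t) + 3*exp(-t)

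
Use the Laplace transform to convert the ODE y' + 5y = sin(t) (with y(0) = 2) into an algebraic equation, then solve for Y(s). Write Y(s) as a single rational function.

Apply the Laplace transform to the equation.
The derivative rules (L{y'} = sY - y(0) = sY - 2) turn the left side into (s + 5)Y - (2).
The right side is L{sin(t)} = 1/(s^2 + 1).
So (s + 5)Y = 1/(s^2 + 1) + (2).
Divide through and combine into a single rational function.

Y(s) = (2*s^2 + 3)/(s^3 + 5*s^2 + s + 5)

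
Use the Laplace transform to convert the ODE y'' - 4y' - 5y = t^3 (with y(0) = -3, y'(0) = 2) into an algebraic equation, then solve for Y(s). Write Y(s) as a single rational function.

Transform both sides with L{·}.
The derivative rules (L{y''} = s^2 Y - s·y(0) - y'(0) and L{y'} = sY - y(0), with y(0) = -3, y'(0) = 2) turn the left side into (s^2 - 4*s - 5)Y - (-3*s + 14).
The right side is L{t^3} = 6/s^4.
So (s^2 - 4*s - 5)Y = 6/s^4 + (-3*s + 14).
Isolate Y and clear denominators.

Y(s) = (-3*s^5 + 14*s^4 + 6)/(s^6 - 4*s^5 - 5*s^4)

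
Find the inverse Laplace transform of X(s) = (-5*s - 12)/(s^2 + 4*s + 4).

Factor the denominator: s^2 + 4*s + 4 = (s + 2)^2.
Partial fraction decomposition gives [-5/(s + 2)] + [-2/(s + 2)^2].
Invert each term: -5/(s + 2) ↔ -5e^(-2t); -2/(s + 2)^2 ↔ -2t·e^(-2t).

-2*t*exp(-2*t) - 5*exp(-2*t)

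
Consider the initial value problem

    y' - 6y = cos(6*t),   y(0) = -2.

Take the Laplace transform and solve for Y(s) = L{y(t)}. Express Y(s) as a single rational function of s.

Y(s) = (-2*s^2 + s - 72)/(s^3 - 6*s^2 + 36*s - 216)

Laplace-transform each side.
The derivative rules (L{y'} = sY - y(0) = sY - (-2)) turn the left side into (s - 6)Y - (-2).
The right side is L{cos(6*t)} = s/(s^2 + 36).
So (s - 6)Y = s/(s^2 + 36) + (-2).
Isolate Y and clear denominators.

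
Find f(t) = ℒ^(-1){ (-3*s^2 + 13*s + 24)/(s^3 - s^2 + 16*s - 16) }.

f(t) = 2*exp(t) + 2*sin(4*t) - 5*cos(4*t)

Factor the denominator: s^3 - s^2 + 16*s - 16 = (s - 1)*(s^2 + 16).
Partial fraction decomposition gives [2/(s - 1)] + [-5*s/(s^2 + 16)] + [8/(s^2 + 16)].
Invert each term: 2/(s - 1) ↔ 2e^(t); -5·s/(s^2 + 16) ↔ -5cos(4t); 2·4/(s^2 + 16) ↔ 2sin(4t).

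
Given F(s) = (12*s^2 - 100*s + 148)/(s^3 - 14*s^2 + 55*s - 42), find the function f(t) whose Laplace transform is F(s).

f(t) = 6*exp(7*t) + 4*exp(6*t) + 2*exp(t)

Factor the denominator: s^3 - 14*s^2 + 55*s - 42 = (s - 7)*(s - 6)*(s - 1).
Partial fraction decomposition gives [2/(s - 1)] + [6/(s - 7)] + [4/(s - 6)].
Invert each term: 2/(s - 1) ↔ 2e^(t); 6/(s - 7) ↔ 6e^(7t); 4/(s - 6) ↔ 4e^(6t).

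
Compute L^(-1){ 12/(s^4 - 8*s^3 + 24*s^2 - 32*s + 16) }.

2*t^3*exp(2*t)

Rewrite the denominator: s^4 - 8*s^3 + 24*s^2 - 32*s + 16 = (s - 2)^4.
The form in (s - 2) signals a first-shifting-theorem factor e^(2t).
Since L{t^3} = 3!/s^4 = 6/s^4, the inverse is t^3*e^(2*t), scaled by 2.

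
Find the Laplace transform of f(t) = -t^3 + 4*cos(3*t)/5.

4*s/(5*(s^2 + 9)) - 6/s^4

The transform is linear, so treat each term independently.
(-1)·[L{t^3} = 3!/s^4 = 6/s^4]; (4/5)·[L{cos(3t)} = s/(s^2 + 9)].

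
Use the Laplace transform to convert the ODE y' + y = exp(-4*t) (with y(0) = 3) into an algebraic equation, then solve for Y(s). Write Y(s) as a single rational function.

Take the Laplace transform of both sides.
The derivative rules (L{y'} = sY - y(0) = sY - 3) turn the left side into (s + 1)Y - (3).
The right side is L{exp(-4*t)} = 1/(s + 4).
So (s + 1)Y = 1/(s + 4) + (3).
Divide through and combine into a single rational function.

Y(s) = (3*s + 13)/(s^2 + 5*s + 4)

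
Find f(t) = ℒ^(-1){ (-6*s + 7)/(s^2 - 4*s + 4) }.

f(t) = -5*t*exp(2*t) - 6*exp(2*t)

Factor the denominator: s^2 - 4*s + 4 = (s - 2)^2.
Partial fraction decomposition gives [-6/(s - 2)] + [-5/(s - 2)^2].
Invert each term: -6/(s - 2) ↔ -6e^(2t); -5/(s - 2)^2 ↔ -5t·e^(2t).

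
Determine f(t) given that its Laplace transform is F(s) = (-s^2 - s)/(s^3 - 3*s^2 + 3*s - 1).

f(t) = -t^2*exp(t) - 3*t*exp(t) - exp(t)

Factor the denominator: s^3 - 3*s^2 + 3*s - 1 = (s - 1)^3.
Partial fraction decomposition gives [-1/(s - 1)] + [-3/(s - 1)^2] + [-2/(s - 1)^3].
Invert each term: -1/(s - 1) ↔ -e^(t); -3/(s - 1)^2 ↔ -3t·e^(t); -2/(s - 1)^3 ↔ (-1)t^2·e^(t).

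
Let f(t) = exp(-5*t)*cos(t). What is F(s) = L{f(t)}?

L{cos(t)} = s/(s^2 + 1).
By the first shifting theorem, multiplying by e^(-5t) replaces s with s + 5.

F(s) = (s + 5)/((s + 5)^2 + 1)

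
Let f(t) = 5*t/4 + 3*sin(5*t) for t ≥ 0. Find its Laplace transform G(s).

G(s) = 15/(s^2 + 25) + 5/(4*s^2)

By linearity of the Laplace transform, transform each term separately.
(5/4)·[L{t} = 1!/s^2 = 1/s^2]; (3)·[L{sin(5t)} = 5/(s^2 + 25)].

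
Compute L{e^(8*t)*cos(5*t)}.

(s - 8)/((s - 8)^2 + 25)

L{cos(5t)} = s/(s^2 + 25).
By the first shifting theorem, multiplying by e^(8t) replaces s with s - 8.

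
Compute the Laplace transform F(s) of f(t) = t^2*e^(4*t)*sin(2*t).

F(s) = 4*(3*s^2 - 24*s + 44)/(s^2 - 8*s + 20)^3

L{sin(2t)} = 2/(s^2 + 4).
Multiplying by e^(4t) shifts s → s - 4, so L{e^(4*t)*sin(2*t)} = 2/((s - 4)^2 + 4).
Then apply L{t^2·g(t)} = (-1)^2 d^2/ds^2[G(s)] with G(s) = 2/((s - 4)^2 + 4):
differentiating 2 times and applying the sign gives 4*(3*s^2 - 24*s + 44)/(s^2 - 8*s + 20)^3.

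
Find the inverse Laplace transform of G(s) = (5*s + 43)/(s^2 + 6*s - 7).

Factor the denominator: s^2 + 6*s - 7 = (s - 1)*(s + 7).
Partial fraction decomposition gives [-1/(s + 7)] + [6/(s - 1)].
Invert each term: -1/(s + 7) ↔ -e^(-7t); 6/(s - 1) ↔ 6e^(t).

6*exp(t) - exp(-7*t)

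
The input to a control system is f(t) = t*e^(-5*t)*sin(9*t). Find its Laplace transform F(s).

L{sin(9t)} = 9/(s^2 + 81).
Multiplying by e^(-5t) shifts s → s + 5, so L{e^(-5*t)*sin(9*t)} = 9/((s + 5)^2 + 81).
Then apply L{t·g(t)} = -d/ds[G(s)] with G(s) = 9/((s + 5)^2 + 81):
differentiating 1 time and applying the sign gives 18*(s + 5)/(s^2 + 10*s + 106)^2.

F(s) = 18*(s + 5)/(s^2 + 10*s + 106)^2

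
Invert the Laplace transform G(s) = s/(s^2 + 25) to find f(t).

f(t) = cos(5*t)

Since L{cos(5t)} = s/(s^2 + 25), the inverse is cos(5*t).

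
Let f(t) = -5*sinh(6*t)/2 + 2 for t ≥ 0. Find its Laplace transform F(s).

F(s) = -15/(s^2 - 36) + 2/s

By linearity of the Laplace transform, transform each term separately.
(-5/2)·[L{sinh(6t)} = 6/(s^2 - 36)]; L{2} = 2/s.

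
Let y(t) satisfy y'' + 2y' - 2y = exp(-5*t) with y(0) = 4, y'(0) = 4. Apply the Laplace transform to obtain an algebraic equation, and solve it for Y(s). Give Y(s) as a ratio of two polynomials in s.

Transform both sides with L{·}.
Using L{y''} = s^2 Y - s·y(0) - y'(0) and L{y'} = sY - y(0), with y(0) = 4, y'(0) = 4, the left side becomes (s^2 + 2*s - 2)Y - (4*s + 12).
The right side is L{exp(-5*t)} = 1/(s + 5).
So (s^2 + 2*s - 2)Y = 1/(s + 5) + (4*s + 12).
Solve for Y(s) and write it as one ratio of polynomials.

Y(s) = (4*s^2 + 32*s + 61)/(s^3 + 7*s^2 + 8*s - 10)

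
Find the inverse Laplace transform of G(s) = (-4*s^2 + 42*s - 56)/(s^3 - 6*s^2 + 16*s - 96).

exp(6*t) + 3*sin(4*t) - 5*cos(4*t)

Factor the denominator: s^3 - 6*s^2 + 16*s - 96 = (s - 6)*(s^2 + 16).
Partial fraction decomposition gives [1/(s - 6)] + [-5*s/(s^2 + 16)] + [12/(s^2 + 16)].
Invert each term: 1/(s - 6) ↔ e^(6t); -5·s/(s^2 + 16) ↔ -5cos(4t); 3·4/(s^2 + 16) ↔ 3sin(4t).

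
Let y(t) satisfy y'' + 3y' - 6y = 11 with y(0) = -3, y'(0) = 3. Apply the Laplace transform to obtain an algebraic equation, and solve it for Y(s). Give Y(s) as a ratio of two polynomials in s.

Take the Laplace transform of both sides.
Using L{y''} = s^2 Y - s·y(0) - y'(0) and L{y'} = sY - y(0), with y(0) = -3, y'(0) = 3, the left side becomes (s^2 + 3*s - 6)Y - (-3*s - 6).
The right side is L{11} = 11/s.
So (s^2 + 3*s - 6)Y = 11/s + (-3*s - 6).
Solve for Y(s) and write it as one ratio of polynomials.

Y(s) = (-3*s^2 - 6*s + 11)/(s^3 + 3*s^2 - 6*s)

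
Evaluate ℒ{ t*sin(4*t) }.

L{sin(4t)} = 4/(s^2 + 16).
Then apply L{t·g(t)} = -d/ds[G(s)] with G(s) = 4/(s^2 + 16):
differentiating 1 time and applying the sign gives 8*s/(s^2 + 16)^2.

8*s/(s^2 + 16)^2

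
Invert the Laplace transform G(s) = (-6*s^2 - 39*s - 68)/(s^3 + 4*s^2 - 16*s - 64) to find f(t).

f(t) = t*exp(-4*t) - 5*exp(4*t) - exp(-4*t)

Factor the denominator: s^3 + 4*s^2 - 16*s - 64 = (s - 4)*(s + 4)^2.
Partial fraction decomposition gives [-1/(s + 4)] + [(s + 4)^(-2)] + [-5/(s - 4)].
Invert each term: -1/(s + 4) ↔ -e^(-4t); 1/(s + 4)^2 ↔ t·e^(-4t); -5/(s - 4) ↔ -5e^(4t).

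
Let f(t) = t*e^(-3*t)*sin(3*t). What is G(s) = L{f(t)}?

L{sin(3t)} = 3/(s^2 + 9).
Multiplying by e^(-3t) shifts s → s + 3, so L{e^(-3*t)*sin(3*t)} = 3/((s + 3)^2 + 9).
Then apply L{t·g(t)} = -d/ds[H(s)] with H(s) = 3/((s + 3)^2 + 9):
differentiating 1 time and applying the sign gives 6*(s + 3)/(s^2 + 6*s + 18)^2.

G(s) = 6*(s + 3)/(s^2 + 6*s + 18)^2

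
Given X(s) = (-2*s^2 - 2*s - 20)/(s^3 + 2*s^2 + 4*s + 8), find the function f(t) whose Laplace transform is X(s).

Factor the denominator: s^3 + 2*s^2 + 4*s + 8 = (s + 2)*(s^2 + 4).
Partial fraction decomposition gives [-3/(s + 2)] + [s/(s^2 + 4)] + [-4/(s^2 + 4)].
Invert each term: -3/(s + 2) ↔ -3e^(-2t); 1·s/(s^2 + 4) ↔ cos(2t); -2·2/(s^2 + 4) ↔ -2sin(2t).

f(t) = -2*sin(2*t) + cos(2*t) - 3*exp(-2*t)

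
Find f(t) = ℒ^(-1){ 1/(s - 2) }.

f(t) = exp(2*t)

Since L{e^(2t)} = 1/(s - 2), the inverse is e^(2*t).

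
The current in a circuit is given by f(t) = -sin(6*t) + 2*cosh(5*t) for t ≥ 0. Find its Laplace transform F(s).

F(s) = 2*s/(s^2 - 25) - 6/(s^2 + 36)

Apply the Laplace transform termwise.
(2)·[L{cosh(5t)} = s/(s^2 - 25)]; (-1)·[L{sin(6t)} = 6/(s^2 + 36)].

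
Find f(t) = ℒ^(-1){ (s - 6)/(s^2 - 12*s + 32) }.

Rewrite the denominator: s^2 - 12*s + 32 = (s - 6)^2 - 4.
The form in (s - 6) signals a first-shifting-theorem factor e^(6t).
Since L{cosh(2t)} = s/(s^2 - 4), the inverse is exp(6*t)*cosh(2*t).

f(t) = exp(6*t)*cosh(2*t)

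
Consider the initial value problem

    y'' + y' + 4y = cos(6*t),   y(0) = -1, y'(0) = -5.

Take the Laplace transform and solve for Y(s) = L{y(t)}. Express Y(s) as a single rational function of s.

Take the Laplace transform of both sides.
With L{y''} = s^2 Y - s·y(0) - y'(0) and L{y'} = sY - y(0), with y(0) = -1, y'(0) = -5: the LHS transforms to (s^2 + s + 4)Y - (-s - 6).
The right side is L{cos(6*t)} = s/(s^2 + 36).
So (s^2 + s + 4)Y = s/(s^2 + 36) + (-s - 6).
Isolate Y and clear denominators.

Y(s) = (-s^3 - 6*s^2 - 35*s - 216)/(s^4 + s^3 + 40*s^2 + 36*s + 144)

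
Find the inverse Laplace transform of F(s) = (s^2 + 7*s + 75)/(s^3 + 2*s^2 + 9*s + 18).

5*sin(3*t) - 4*cos(3*t) + 5*exp(-2*t)

Factor the denominator: s^3 + 2*s^2 + 9*s + 18 = (s + 2)*(s^2 + 9).
Partial fraction decomposition gives [5/(s + 2)] + [-4*s/(s^2 + 9)] + [15/(s^2 + 9)].
Invert each term: 5/(s + 2) ↔ 5e^(-2t); -4·s/(s^2 + 9) ↔ -4cos(3t); 5·3/(s^2 + 9) ↔ 5sin(3t).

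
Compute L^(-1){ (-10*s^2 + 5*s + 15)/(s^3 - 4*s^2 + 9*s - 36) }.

-5*exp(4*t) - 5*sin(3*t) - 5*cos(3*t)

Factor the denominator: s^3 - 4*s^2 + 9*s - 36 = (s - 4)*(s^2 + 9).
Partial fraction decomposition gives [-5/(s - 4)] + [-5*s/(s^2 + 9)] + [-15/(s^2 + 9)].
Invert each term: -5/(s - 4) ↔ -5e^(4t); -5·s/(s^2 + 9) ↔ -5cos(3t); -5·3/(s^2 + 9) ↔ -5sin(3t).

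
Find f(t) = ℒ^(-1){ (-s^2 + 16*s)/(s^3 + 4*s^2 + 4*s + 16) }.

f(t) = 2*sin(2*t) + 3*cos(2*t) - 4*exp(-4*t)

Factor the denominator: s^3 + 4*s^2 + 4*s + 16 = (s + 4)*(s^2 + 4).
Partial fraction decomposition gives [-4/(s + 4)] + [3*s/(s^2 + 4)] + [4/(s^2 + 4)].
Invert each term: -4/(s + 4) ↔ -4e^(-4t); 3·s/(s^2 + 4) ↔ 3cos(2t); 2·2/(s^2 + 4) ↔ 2sin(2t).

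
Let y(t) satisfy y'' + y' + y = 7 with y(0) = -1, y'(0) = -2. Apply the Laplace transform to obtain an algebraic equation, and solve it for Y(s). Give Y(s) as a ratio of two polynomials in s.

Transform both sides with L{·}.
Using L{y''} = s^2 Y - s·y(0) - y'(0) and L{y'} = sY - y(0), with y(0) = -1, y'(0) = -2, the left side becomes (s^2 + s + 1)Y - (-s - 3).
The right side is L{7} = 7/s.
So (s^2 + s + 1)Y = 7/s + (-s - 3).
Isolate Y and clear denominators.

Y(s) = (-s^2 - 3*s + 7)/(s^3 + s^2 + s)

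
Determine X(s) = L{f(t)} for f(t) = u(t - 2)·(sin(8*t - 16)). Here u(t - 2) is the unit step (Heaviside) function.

X(s) = 8*exp(-2*s)/(s^2 + 64)

By the second shifting theorem, L{u(t - c)·g(t - c)} = e^(-cs)·G(s) with c = 2 and G(s) = L{g(t)}.
L{sin(8t)} = 8/(s^2 + 64).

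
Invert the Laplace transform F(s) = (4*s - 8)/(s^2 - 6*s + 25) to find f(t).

f(t) = exp(3*t)*sin(4*t) + 4*exp(3*t)*cos(4*t)

Complete the square in the denominator: s^2 - 6*s + 25 = (s - 3)^2 + 4^2.
Split the numerator to match: 4*s - 8 = 4·(s - 3) + 1·4.
Invert each term: 4·(s - 3)/((s - 3)^2 + 16) ↔ 4e^(3t)cos(4t); 1·4/((s - 3)^2 + 16) ↔ e^(3t)sin(4t).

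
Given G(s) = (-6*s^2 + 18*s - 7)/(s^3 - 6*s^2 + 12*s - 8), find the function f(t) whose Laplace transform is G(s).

f(t) = 5*t^2*exp(2*t)/2 - 6*t*exp(2*t) - 6*exp(2*t)

Factor the denominator: s^3 - 6*s^2 + 12*s - 8 = (s - 2)^3.
Partial fraction decomposition gives [-6/(s - 2)] + [-6/(s - 2)^2] + [5/(s - 2)^3].
Invert each term: -6/(s - 2) ↔ -6e^(2t); -6/(s - 2)^2 ↔ -6t·e^(2t); 5/(s - 2)^3 ↔ (5/2)t^2·e^(2t).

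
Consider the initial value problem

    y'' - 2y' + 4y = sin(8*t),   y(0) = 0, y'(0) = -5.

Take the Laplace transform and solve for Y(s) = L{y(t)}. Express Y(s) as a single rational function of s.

Y(s) = (-5*s^2 - 312)/(s^4 - 2*s^3 + 68*s^2 - 128*s + 256)

Transform both sides with L{·}.
With L{y''} = s^2 Y - s·y(0) - y'(0) and L{y'} = sY - y(0), with y(0) = 0, y'(0) = -5: the LHS transforms to (s^2 - 2*s + 4)Y - (-5).
The right side is L{sin(8*t)} = 8/(s^2 + 64).
So (s^2 - 2*s + 4)Y = 8/(s^2 + 64) + (-5).
Isolate Y and clear denominators.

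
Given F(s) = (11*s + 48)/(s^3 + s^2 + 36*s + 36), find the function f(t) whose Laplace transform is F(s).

f(t) = 2*sin(6*t) - cos(6*t) + exp(-t)

Factor the denominator: s^3 + s^2 + 36*s + 36 = (s + 1)*(s^2 + 36).
Partial fraction decomposition gives [1/(s + 1)] + [-s/(s^2 + 36)] + [12/(s^2 + 36)].
Invert each term: 1/(s + 1) ↔ e^(-t); -1·s/(s^2 + 36) ↔ -cos(6t); 2·6/(s^2 + 36) ↔ 2sin(6t).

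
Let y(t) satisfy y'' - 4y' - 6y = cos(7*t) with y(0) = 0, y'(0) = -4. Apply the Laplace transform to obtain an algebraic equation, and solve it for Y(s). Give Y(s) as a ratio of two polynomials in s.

Take the Laplace transform of both sides.
The derivative rules (L{y''} = s^2 Y - s·y(0) - y'(0) and L{y'} = sY - y(0), with y(0) = 0, y'(0) = -4) turn the left side into (s^2 - 4*s - 6)Y - (-4).
The right side is L{cos(7*t)} = s/(s^2 + 49).
So (s^2 - 4*s - 6)Y = s/(s^2 + 49) + (-4).
Isolate Y and clear denominators.

Y(s) = (-4*s^2 + s - 196)/(s^4 - 4*s^3 + 43*s^2 - 196*s - 294)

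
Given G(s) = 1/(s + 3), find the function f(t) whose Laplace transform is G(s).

Since L{e^(-3t)} = 1/(s + 3), the inverse is e^(-3*t).

f(t) = exp(-3*t)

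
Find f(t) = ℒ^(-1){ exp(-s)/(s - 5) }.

f(t) = Heaviside(t - 1)*(exp(5*t - 5))

The factor e^(-s) signals a time shift by c = 1 (second shifting theorem).
L{e^(5t)} = 1/(s - 5), so L^-1{1/(s - 5)} = exp(5*t).
Hence the inverse is u(t - 1) times that function evaluated at t - 1.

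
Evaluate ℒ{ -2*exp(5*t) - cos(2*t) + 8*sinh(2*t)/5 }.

By linearity of the Laplace transform, transform each term separately.
(-2)·[L{e^(5t)} = 1/(s - 5)]; (-1)·[L{cos(2t)} = s/(s^2 + 4)]; (8/5)·[L{sinh(2t)} = 2/(s^2 - 4)].

-s/(s^2 + 4) + 16/(5*(s^2 - 4)) - 2/(s - 5)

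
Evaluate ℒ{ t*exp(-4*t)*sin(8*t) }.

L{sin(8t)} = 8/(s^2 + 64).
Multiplying by e^(-4t) shifts s → s + 4, so L{exp(-4*t)*sin(8*t)} = 8/((s + 4)^2 + 64).
Then apply L{t·g(t)} = -d/ds[G(s)] with G(s) = 8/((s + 4)^2 + 64):
differentiating 1 time and applying the sign gives 16*(s + 4)/(s^2 + 8*s + 80)^2.

16*(s + 4)/(s^2 + 8*s + 80)^2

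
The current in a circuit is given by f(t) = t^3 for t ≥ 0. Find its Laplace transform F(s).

L{t^3} = 3!/s^4 = 6/s^4.

F(s) = 6/s^4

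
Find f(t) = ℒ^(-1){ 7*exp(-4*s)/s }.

The factor e^(-4s) signals a time shift by c = 4 (second shifting theorem).
L{7} = 7/s, so L^-1{7/s} = 7.
Hence the inverse is u(t - 4) times that function evaluated at t - 4.

f(t) = Heaviside(t - 4)*(7)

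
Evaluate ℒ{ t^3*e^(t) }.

6/(s - 1)^4

L{t^3} = 3!/s^4 = 6/s^4.
By the first shifting theorem, multiplying by e^(t) replaces s with s - 1.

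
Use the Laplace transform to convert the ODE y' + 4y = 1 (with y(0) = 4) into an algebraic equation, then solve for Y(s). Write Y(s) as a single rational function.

Y(s) = (4*s + 1)/(s^2 + 4*s)

Transform both sides with L{·}.
Using L{y'} = sY - y(0) = sY - 4, the left side becomes (s + 4)Y - (4).
The right side is L{1} = 1/s.
So (s + 4)Y = 1/s + (4).
Solve for Y(s) and write it as one ratio of polynomials.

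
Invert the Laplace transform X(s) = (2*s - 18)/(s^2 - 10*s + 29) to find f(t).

f(t) = -4*exp(5*t)*sin(2*t) + 2*exp(5*t)*cos(2*t)

Complete the square in the denominator: s^2 - 10*s + 29 = (s - 5)^2 + 2^2.
Split the numerator to match: 2*s - 18 = 2·(s - 5) - 4·2.
Invert each term: 2·(s - 5)/((s - 5)^2 + 4) ↔ 2e^(5t)cos(2t); -4·2/((s - 5)^2 + 4) ↔ -4e^(5t)sin(2t).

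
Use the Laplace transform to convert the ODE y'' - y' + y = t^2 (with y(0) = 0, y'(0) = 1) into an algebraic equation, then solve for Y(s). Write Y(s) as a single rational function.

Take the Laplace transform of both sides.
The derivative rules (L{y''} = s^2 Y - s·y(0) - y'(0) and L{y'} = sY - y(0), with y(0) = 0, y'(0) = 1) turn the left side into (s^2 - s + 1)Y - (1).
The right side is L{t^2} = 2/s^3.
So (s^2 - s + 1)Y = 2/s^3 + (1).
Isolate Y and clear denominators.

Y(s) = (s^3 + 2)/(s^5 - s^4 + s^3)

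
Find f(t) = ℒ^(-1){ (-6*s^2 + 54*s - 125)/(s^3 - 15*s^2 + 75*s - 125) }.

Factor the denominator: s^3 - 15*s^2 + 75*s - 125 = (s - 5)^3.
Partial fraction decomposition gives [-6/(s - 5)] + [-6/(s - 5)^2] + [-5/(s - 5)^3].
Invert each term: -6/(s - 5) ↔ -6e^(5t); -6/(s - 5)^2 ↔ -6t·e^(5t); -5/(s - 5)^3 ↔ (-5/2)t^2·e^(5t).

f(t) = -5*t^2*exp(5*t)/2 - 6*t*exp(5*t) - 6*exp(5*t)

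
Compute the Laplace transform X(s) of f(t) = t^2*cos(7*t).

X(s) = 2*s*(s^2 - 147)/(s^2 + 49)^3

L{cos(7t)} = s/(s^2 + 49).
Then apply L{t^2·g(t)} = (-1)^2 d^2/ds^2[G(s)] with G(s) = s/(s^2 + 49):
differentiating 2 times and applying the sign gives 2*s*(s^2 - 147)/(s^2 + 49)^3.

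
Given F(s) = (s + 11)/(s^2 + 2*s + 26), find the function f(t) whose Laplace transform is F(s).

f(t) = 2*exp(-t)*sin(5*t) + exp(-t)*cos(5*t)

Complete the square in the denominator: s^2 + 2*s + 26 = (s + 1)^2 + 5^2.
Split the numerator to match: s + 11 = 1·(s + 1) + 2·5.
Invert each term: 1·(s + 1)/((s + 1)^2 + 25) ↔ e^(-t)cos(5t); 2·5/((s + 1)^2 + 25) ↔ 2e^(-t)sin(5t).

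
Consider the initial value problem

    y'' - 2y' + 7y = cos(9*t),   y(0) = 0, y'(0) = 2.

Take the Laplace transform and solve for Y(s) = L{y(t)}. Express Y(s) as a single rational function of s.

Y(s) = (2*s^2 + s + 162)/(s^4 - 2*s^3 + 88*s^2 - 162*s + 567)

Laplace-transform each side.
Using L{y''} = s^2 Y - s·y(0) - y'(0) and L{y'} = sY - y(0), with y(0) = 0, y'(0) = 2, the left side becomes (s^2 - 2*s + 7)Y - (2).
The right side is L{cos(9*t)} = s/(s^2 + 81).
So (s^2 - 2*s + 7)Y = s/(s^2 + 81) + (2).
Divide through and combine into a single rational function.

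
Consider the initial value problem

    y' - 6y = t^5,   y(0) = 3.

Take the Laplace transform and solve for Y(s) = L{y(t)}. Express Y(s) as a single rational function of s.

Laplace-transform each side.
The derivative rules (L{y'} = sY - y(0) = sY - 3) turn the left side into (s - 6)Y - (3).
The right side is L{t^5} = 120/s^6.
So (s - 6)Y = 120/s^6 + (3).
Solve for Y(s) and write it as one ratio of polynomials.

Y(s) = (3*s^6 + 120)/(s^7 - 6*s^6)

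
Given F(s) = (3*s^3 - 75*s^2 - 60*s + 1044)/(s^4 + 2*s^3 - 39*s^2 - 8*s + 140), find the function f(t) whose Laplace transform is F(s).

Factor the denominator: s^4 + 2*s^3 - 39*s^2 - 8*s + 140 = (s - 5)*(s - 2)*(s + 2)*(s + 7).
Partial fraction decomposition gives [-3/(s - 5)] + [6/(s + 2)] + [-6/(s - 2)] + [6/(s + 7)].
Invert each term: -3/(s - 5) ↔ -3e^(5t); 6/(s + 2) ↔ 6e^(-2t); -6/(s - 2) ↔ -6e^(2t); 6/(s + 7) ↔ 6e^(-7t).

f(t) = -3*exp(5*t) - 6*exp(2*t) + 6*exp(-2*t) + 6*exp(-7*t)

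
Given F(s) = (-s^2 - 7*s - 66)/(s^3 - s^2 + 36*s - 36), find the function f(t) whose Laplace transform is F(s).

Factor the denominator: s^3 - s^2 + 36*s - 36 = (s - 1)*(s^2 + 36).
Partial fraction decomposition gives [-2/(s - 1)] + [s/(s^2 + 36)] + [-6/(s^2 + 36)].
Invert each term: -2/(s - 1) ↔ -2e^(t); 1·s/(s^2 + 36) ↔ cos(6t); -1·6/(s^2 + 36) ↔ -sin(6t).

f(t) = -2*exp(t) - sin(6*t) + cos(6*t)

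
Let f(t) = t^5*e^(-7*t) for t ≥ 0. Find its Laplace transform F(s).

L{t^5} = 5!/s^6 = 120/s^6.
By the first shifting theorem, multiplying by e^(-7t) replaces s with s + 7.

F(s) = 120/(s + 7)^6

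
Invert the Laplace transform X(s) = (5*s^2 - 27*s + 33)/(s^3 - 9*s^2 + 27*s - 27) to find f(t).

Factor the denominator: s^3 - 9*s^2 + 27*s - 27 = (s - 3)^3.
Partial fraction decomposition gives [5/(s - 3)] + [3/(s - 3)^2] + [-3/(s - 3)^3].
Invert each term: 5/(s - 3) ↔ 5e^(3t); 3/(s - 3)^2 ↔ 3t·e^(3t); -3/(s - 3)^3 ↔ (-3/2)t^2·e^(3t).

f(t) = -3*t^2*exp(3*t)/2 + 3*t*exp(3*t) + 5*exp(3*t)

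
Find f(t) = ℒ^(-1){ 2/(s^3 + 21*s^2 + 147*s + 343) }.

Rewrite the denominator: s^3 + 21*s^2 + 147*s + 343 = (s + 7)^3.
The form in (s + 7) signals a first-shifting-theorem factor e^(-7t).
Since L{t^2} = 2!/s^3 = 2/s^3, the inverse is t^2*e^(-7*t).

f(t) = t^2*exp(-7*t)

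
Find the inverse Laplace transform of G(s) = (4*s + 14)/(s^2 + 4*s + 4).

Factor the denominator: s^2 + 4*s + 4 = (s + 2)^2.
Partial fraction decomposition gives [4/(s + 2)] + [6/(s + 2)^2].
Invert each term: 4/(s + 2) ↔ 4e^(-2t); 6/(s + 2)^2 ↔ 6t·e^(-2t).

6*t*exp(-2*t) + 4*exp(-2*t)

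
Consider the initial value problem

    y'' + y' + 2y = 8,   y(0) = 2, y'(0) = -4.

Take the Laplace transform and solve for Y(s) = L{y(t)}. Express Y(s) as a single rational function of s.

Y(s) = (2*s^2 - 2*s + 8)/(s^3 + s^2 + 2*s)

Laplace-transform each side.
With L{y''} = s^2 Y - s·y(0) - y'(0) and L{y'} = sY - y(0), with y(0) = 2, y'(0) = -4: the LHS transforms to (s^2 + s + 2)Y - (2*s - 2).
The right side is L{8} = 8/s.
So (s^2 + s + 2)Y = 8/s + (2*s - 2).
Isolate Y and clear denominators.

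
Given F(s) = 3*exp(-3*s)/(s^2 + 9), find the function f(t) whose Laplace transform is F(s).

f(t) = Heaviside(t - 3)*(sin(3*t - 9))

The factor e^(-3s) signals a time shift by c = 3 (second shifting theorem).
L{sin(3t)} = 3/(s^2 + 9), so L^-1{3/(s^2 + 9)} = sin(3*t).
Hence the inverse is u(t - 3) times that function evaluated at t - 3.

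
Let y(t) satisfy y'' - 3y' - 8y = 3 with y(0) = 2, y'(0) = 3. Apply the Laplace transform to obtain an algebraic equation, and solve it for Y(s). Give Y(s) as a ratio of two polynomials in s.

Apply the Laplace transform to the equation.
With L{y''} = s^2 Y - s·y(0) - y'(0) and L{y'} = sY - y(0), with y(0) = 2, y'(0) = 3: the LHS transforms to (s^2 - 3*s - 8)Y - (2*s - 3).
The right side is L{3} = 3/s.
So (s^2 - 3*s - 8)Y = 3/s + (2*s - 3).
Isolate Y and clear denominators.

Y(s) = (2*s^2 - 3*s + 3)/(s^3 - 3*s^2 - 8*s)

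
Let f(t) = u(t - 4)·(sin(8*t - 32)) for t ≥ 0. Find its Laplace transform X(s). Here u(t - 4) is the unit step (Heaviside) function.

By the second shifting theorem, L{u(t - c)·g(t - c)} = e^(-cs)·G(s) with c = 4 and G(s) = L{g(t)}.
L{sin(8t)} = 8/(s^2 + 64).

X(s) = 8*exp(-4*s)/(s^2 + 64)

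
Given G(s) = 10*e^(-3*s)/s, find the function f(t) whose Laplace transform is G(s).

The factor e^(-3s) signals a time shift by c = 3 (second shifting theorem).
L{10} = 10/s, so L^-1{10/s} = 10.
Hence the inverse is u(t - 3) times that function evaluated at t - 3.

f(t) = Heaviside(t - 3)*(10)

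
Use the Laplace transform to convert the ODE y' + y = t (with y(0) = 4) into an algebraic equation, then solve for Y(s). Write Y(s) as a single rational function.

Take the Laplace transform of both sides.
With L{y'} = sY - y(0) = sY - 4: the LHS transforms to (s + 1)Y - (4).
The right side is L{t} = s^(-2).
So (s + 1)Y = s^(-2) + (4).
Isolate Y and clear denominators.

Y(s) = (4*s^2 + 1)/(s^3 + s^2)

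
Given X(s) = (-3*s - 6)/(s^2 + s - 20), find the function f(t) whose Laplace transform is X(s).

Factor the denominator: s^2 + s - 20 = (s - 4)*(s + 5).
Partial fraction decomposition gives [-1/(s + 5)] + [-2/(s - 4)].
Invert each term: -1/(s + 5) ↔ -e^(-5t); -2/(s - 4) ↔ -2e^(4t).

f(t) = -2*exp(4*t) - exp(-5*t)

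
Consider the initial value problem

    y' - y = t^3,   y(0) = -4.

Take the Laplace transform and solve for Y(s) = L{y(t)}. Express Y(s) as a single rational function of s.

Laplace-transform each side.
With L{y'} = sY - y(0) = sY - (-4): the LHS transforms to (s - 1)Y - (-4).
The right side is L{t^3} = 6/s^4.
So (s - 1)Y = 6/s^4 + (-4).
Isolate Y and clear denominators.

Y(s) = (-4*s^4 + 6)/(s^5 - s^4)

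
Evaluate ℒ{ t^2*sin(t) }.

2*(3*s^2 - 1)/(s^2 + 1)^3

L{sin(t)} = 1/(s^2 + 1).
Then apply L{t^2·g(t)} = (-1)^2 d^2/ds^2[G(s)] with G(s) = 1/(s^2 + 1):
differentiating 2 times and applying the sign gives 2*(3*s^2 - 1)/(s^2 + 1)^3.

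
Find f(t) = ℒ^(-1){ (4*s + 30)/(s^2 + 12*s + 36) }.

f(t) = 6*t*exp(-6*t) + 4*exp(-6*t)

Factor the denominator: s^2 + 12*s + 36 = (s + 6)^2.
Partial fraction decomposition gives [4/(s + 6)] + [6/(s + 6)^2].
Invert each term: 4/(s + 6) ↔ 4e^(-6t); 6/(s + 6)^2 ↔ 6t·e^(-6t).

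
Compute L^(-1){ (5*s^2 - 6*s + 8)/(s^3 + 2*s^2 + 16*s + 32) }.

Factor the denominator: s^3 + 2*s^2 + 16*s + 32 = (s + 2)*(s^2 + 16).
Partial fraction decomposition gives [2/(s + 2)] + [3*s/(s^2 + 16)] + [-12/(s^2 + 16)].
Invert each term: 2/(s + 2) ↔ 2e^(-2t); 3·s/(s^2 + 16) ↔ 3cos(4t); -3·4/(s^2 + 16) ↔ -3sin(4t).

-3*sin(4*t) + 3*cos(4*t) + 2*exp(-2*t)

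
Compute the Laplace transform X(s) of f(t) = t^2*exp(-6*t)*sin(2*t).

L{sin(2t)} = 2/(s^2 + 4).
Multiplying by e^(-6t) shifts s → s + 6, so L{exp(-6*t)*sin(2*t)} = 2/((s + 6)^2 + 4).
Then apply L{t^2·g(t)} = (-1)^2 d^2/ds^2[G(s)] with G(s) = 2/((s + 6)^2 + 4):
differentiating 2 times and applying the sign gives 4*(3*s^2 + 36*s + 104)/(s^2 + 12*s + 40)^3.

X(s) = 4*(3*s^2 + 36*s + 104)/(s^2 + 12*s + 40)^3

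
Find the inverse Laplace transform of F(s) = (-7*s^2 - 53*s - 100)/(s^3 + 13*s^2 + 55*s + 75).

5*t*exp(-5*t) - exp(-3*t) - 6*exp(-5*t)

Factor the denominator: s^3 + 13*s^2 + 55*s + 75 = (s + 3)*(s + 5)^2.
Partial fraction decomposition gives [-6/(s + 5)] + [5/(s + 5)^2] + [-1/(s + 3)].
Invert each term: -6/(s + 5) ↔ -6e^(-5t); 5/(s + 5)^2 ↔ 5t·e^(-5t); -1/(s + 3) ↔ -e^(-3t).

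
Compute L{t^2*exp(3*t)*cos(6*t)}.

L{cos(6t)} = s/(s^2 + 36).
Multiplying by e^(3t) shifts s → s - 3, so L{exp(3*t)*cos(6*t)} = (s - 3)/((s - 3)^2 + 36).
Then apply L{t^2·g(t)} = (-1)^2 d^2/ds^2[G(s)] with G(s) = (s - 3)/((s - 3)^2 + 36):
differentiating 2 times and applying the sign gives 2*(s - 3)*(s^2 - 6*s - 99)/(s^2 - 6*s + 45)^3.

2*(s - 3)*(s^2 - 6*s - 99)/(s^2 - 6*s + 45)^3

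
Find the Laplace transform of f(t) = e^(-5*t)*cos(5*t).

(s + 5)/((s + 5)^2 + 25)

L{cos(5t)} = s/(s^2 + 25).
By the first shifting theorem, multiplying by e^(-5t) replaces s with s + 5.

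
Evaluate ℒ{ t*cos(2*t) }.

L{cos(2t)} = s/(s^2 + 4).
Then apply L{t·g(t)} = -d/ds[H(s)] with H(s) = s/(s^2 + 4):
differentiating 1 time and applying the sign gives (s - 2)*(s + 2)/(s^2 + 4)^2.

(s - 2)*(s + 2)/(s^2 + 4)^2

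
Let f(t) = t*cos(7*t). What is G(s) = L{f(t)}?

L{cos(7t)} = s/(s^2 + 49).
Then apply L{t·g(t)} = -d/ds[H(s)] with H(s) = s/(s^2 + 49):
differentiating 1 time and applying the sign gives (s - 7)*(s + 7)/(s^2 + 49)^2.

G(s) = (s - 7)*(s + 7)/(s^2 + 49)^2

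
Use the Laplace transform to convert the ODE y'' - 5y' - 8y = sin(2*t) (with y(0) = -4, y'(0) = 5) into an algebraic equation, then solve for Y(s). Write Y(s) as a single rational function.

Transform both sides with L{·}.
With L{y''} = s^2 Y - s·y(0) - y'(0) and L{y'} = sY - y(0), with y(0) = -4, y'(0) = 5: the LHS transforms to (s^2 - 5*s - 8)Y - (-4*s + 25).
The right side is L{sin(2*t)} = 2/(s^2 + 4).
So (s^2 - 5*s - 8)Y = 2/(s^2 + 4) + (-4*s + 25).
Isolate Y and clear denominators.

Y(s) = (-4*s^3 + 25*s^2 - 16*s + 102)/(s^4 - 5*s^3 - 4*s^2 - 20*s - 32)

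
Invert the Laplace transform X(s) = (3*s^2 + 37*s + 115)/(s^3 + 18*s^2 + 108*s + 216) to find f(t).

f(t) = t^2*exp(-6*t)/2 + t*exp(-6*t) + 3*exp(-6*t)

Factor the denominator: s^3 + 18*s^2 + 108*s + 216 = (s + 6)^3.
Partial fraction decomposition gives [3/(s + 6)] + [(s + 6)^(-2)] + [(s + 6)^(-3)].
Invert each term: 3/(s + 6) ↔ 3e^(-6t); 1/(s + 6)^2 ↔ t·e^(-6t); 1/(s + 6)^3 ↔ (1/2)t^2·e^(-6t).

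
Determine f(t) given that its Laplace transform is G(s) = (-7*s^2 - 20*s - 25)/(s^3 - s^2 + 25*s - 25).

Factor the denominator: s^3 - s^2 + 25*s - 25 = (s - 1)*(s^2 + 25).
Partial fraction decomposition gives [-2/(s - 1)] + [-5*s/(s^2 + 25)] + [-25/(s^2 + 25)].
Invert each term: -2/(s - 1) ↔ -2e^(t); -5·s/(s^2 + 25) ↔ -5cos(5t); -5·5/(s^2 + 25) ↔ -5sin(5t).

f(t) = -2*exp(t) - 5*sin(5*t) - 5*cos(5*t)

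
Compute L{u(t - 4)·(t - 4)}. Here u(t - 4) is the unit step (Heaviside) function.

By the second shifting theorem, L{u(t - c)·g(t - c)} = e^(-cs)·H(s) with c = 4 and H(s) = L{g(t)}.
L{t} = 1!/s^2 = 1/s^2.

exp(-4*s)/s^2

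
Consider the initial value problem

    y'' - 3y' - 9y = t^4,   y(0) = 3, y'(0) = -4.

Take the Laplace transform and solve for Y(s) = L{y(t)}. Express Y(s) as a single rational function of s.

Apply the Laplace transform to the equation.
Using L{y''} = s^2 Y - s·y(0) - y'(0) and L{y'} = sY - y(0), with y(0) = 3, y'(0) = -4, the left side becomes (s^2 - 3*s - 9)Y - (3*s - 13).
The right side is L{t^4} = 24/s^5.
So (s^2 - 3*s - 9)Y = 24/s^5 + (3*s - 13).
Divide through and combine into a single rational function.

Y(s) = (3*s^6 - 13*s^5 + 24)/(s^7 - 3*s^6 - 9*s^5)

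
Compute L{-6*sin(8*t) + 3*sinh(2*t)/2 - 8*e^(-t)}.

By linearity of the Laplace transform, transform each term separately.
(-6)·[L{sin(8t)} = 8/(s^2 + 64)]; (-8)·[L{e^(-t)} = 1/(s + 1)]; (3/2)·[L{sinh(2t)} = 2/(s^2 - 4)].

-48/(s^2 + 64) + 3/(s^2 - 4) - 8/(s + 1)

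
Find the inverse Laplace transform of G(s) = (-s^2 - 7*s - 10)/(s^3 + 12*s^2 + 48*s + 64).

t^2*exp(-4*t) + t*exp(-4*t) - exp(-4*t)

Factor the denominator: s^3 + 12*s^2 + 48*s + 64 = (s + 4)^3.
Partial fraction decomposition gives [-1/(s + 4)] + [(s + 4)^(-2)] + [2/(s + 4)^3].
Invert each term: -1/(s + 4) ↔ -e^(-4t); 1/(s + 4)^2 ↔ t·e^(-4t); 2/(s + 4)^3 ↔ (1)t^2·e^(-4t).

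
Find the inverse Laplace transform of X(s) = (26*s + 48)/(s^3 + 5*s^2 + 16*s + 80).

4*sin(4*t) + 2*cos(4*t) - 2*exp(-5*t)

Factor the denominator: s^3 + 5*s^2 + 16*s + 80 = (s + 5)*(s^2 + 16).
Partial fraction decomposition gives [-2/(s + 5)] + [2*s/(s^2 + 16)] + [16/(s^2 + 16)].
Invert each term: -2/(s + 5) ↔ -2e^(-5t); 2·s/(s^2 + 16) ↔ 2cos(4t); 4·4/(s^2 + 16) ↔ 4sin(4t).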